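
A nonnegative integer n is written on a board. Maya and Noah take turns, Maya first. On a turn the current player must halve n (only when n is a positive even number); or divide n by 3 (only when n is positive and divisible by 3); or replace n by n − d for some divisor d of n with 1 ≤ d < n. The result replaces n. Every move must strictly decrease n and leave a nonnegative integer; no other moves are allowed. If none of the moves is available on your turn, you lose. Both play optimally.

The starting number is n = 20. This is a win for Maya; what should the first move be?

Classify positions by backward induction: terminal positions (no move available) are L. From any other position, the mover wins iff some move reaches an L.
n=0: no move → L
n=1: no move → L
n=2: can move to 1, which is L ⇒ W
n=3: can move to 1, which is L ⇒ W
n=4: moves to 2(W), 3(W); every one is W ⇒ L
n=5: can move to 4, which is L ⇒ W
n=6: can move to 4, which is L ⇒ W
n=7: the only move is to 6(W), a W ⇒ L
n=8: can move to 4, which is L ⇒ W
n=9: moves to 3(W), 6(W), 8(W); every one is W ⇒ L
n=10: can move to 9, which is L ⇒ W
n=11: the only move is to 10(W), a W ⇒ L
n=12: can move to 4, which is L ⇒ W
n=13: the only move is to 12(W), a W ⇒ L
n=14: can move to 7, which is L ⇒ W
n=15: moves to 5(W), 10(W), 12(W), 14(W); every one is W ⇒ L
n=16: can move to 15, which is L ⇒ W
n=17: the only move is to 16(W), a W ⇒ L
n=18: can move to 9, which is L ⇒ W
n=19: the only move is to 18(W), a W ⇒ L
n=20: can move to 15, which is L ⇒ W
From 20, the L positions reachable in one move are: 15, 19. Any move reaching one of these is winning.

Move to 15.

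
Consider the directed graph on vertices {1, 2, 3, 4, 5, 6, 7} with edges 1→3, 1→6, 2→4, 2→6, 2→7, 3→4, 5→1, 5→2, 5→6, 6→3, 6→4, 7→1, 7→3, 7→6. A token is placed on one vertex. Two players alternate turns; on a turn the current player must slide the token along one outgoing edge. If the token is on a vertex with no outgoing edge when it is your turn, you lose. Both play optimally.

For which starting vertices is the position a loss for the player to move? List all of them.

Classify positions by backward induction: terminal positions (no move available) are L. From any other position, the mover wins iff some move reaches an L.
Every edge goes from a vertex to one that appears earlier in the order 4, 3, 6, 1, 7, 2, 5, so processing vertices in that order labels each vertex after all of its successors.
4: no outgoing edge → L
3: →4(L), so W
6: →4(L), so W
1: →6(W), 3(W) — all W, so L
7: →1(L), so W
2: →4(L), so W
5: →1(L), so W
The losing starting vertices are exactly the entries labelled L in this table (2 of them).

1, 4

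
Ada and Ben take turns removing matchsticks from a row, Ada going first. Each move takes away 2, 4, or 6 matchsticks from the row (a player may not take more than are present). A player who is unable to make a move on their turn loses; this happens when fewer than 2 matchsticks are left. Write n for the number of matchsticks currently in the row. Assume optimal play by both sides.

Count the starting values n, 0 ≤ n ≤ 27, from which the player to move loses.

8

Label each position W (a win for the player to move) or L (a loss). A position with no legal move is L; any other position is W exactly when some move reaches an L, and L when every move reaches a W.
n=0: no move → L
n=1: no move → L
n=2: →0(L), so W
n=3: →1(L), so W
n=4: →0(L), so W
n=5: →1(L), so W
n=6: →0(L), so W
n=7: →1(L), so W
n=8: →6(W), 4(W), 2(W) — all W, so L
n=9: →7(W), 5(W), 3(W) — all W, so L
n=10: →8(L), so W
n=11: →9(L), so W
n=12: →8(L), so W
n=13: →9(L), so W
n=14: →8(L), so W
n=15: →9(L), so W
n=16: →14(W), 12(W), 10(W) — all W, so L
n=17: →15(W), 13(W), 11(W) — all W, so L
n=18: →16(L), so W
n=19: →17(L), so W
n=20: →16(L), so W
n=21: →17(L), so W
n=22: →16(L), so W
n=23: →17(L), so W
n=24: →22(W), 20(W), 18(W) — all W, so L
n=25: →23(W), 21(W), 19(W) — all W, so L
n=26: →24(L), so W
n=27: →25(L), so W
L entries with 0 ≤ n ≤ 27: n = 0, 1, 8, 9, 16, 17, 24, 25; that makes 8.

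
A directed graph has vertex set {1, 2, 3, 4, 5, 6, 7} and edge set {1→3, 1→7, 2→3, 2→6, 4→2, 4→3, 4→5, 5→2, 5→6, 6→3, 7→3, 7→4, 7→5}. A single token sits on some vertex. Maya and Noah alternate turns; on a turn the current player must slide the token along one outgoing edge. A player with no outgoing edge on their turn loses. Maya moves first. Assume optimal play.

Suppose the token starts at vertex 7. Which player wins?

Maya wins.

Compute win/loss labels from the base case upward. A position with no move is L. Any other position is W if it can reach an L in one move, else L.
Every edge goes from a vertex to one that appears earlier in the order 3, 6, 2, 5, 4, 7, 1, so processing vertices in that order labels each vertex after all of its successors.
3: no outgoing edge → L
6: reaches L-position 3 → W
2: reaches L-position 3 → W
5: only reaches 2(W), 6(W), all W → L
4: reaches L-position 5 → W
7: reaches L-position 5 → W
1: reaches L-position 3 → W
The starting position 7 is W: Maya should move to 5, handing over an L position.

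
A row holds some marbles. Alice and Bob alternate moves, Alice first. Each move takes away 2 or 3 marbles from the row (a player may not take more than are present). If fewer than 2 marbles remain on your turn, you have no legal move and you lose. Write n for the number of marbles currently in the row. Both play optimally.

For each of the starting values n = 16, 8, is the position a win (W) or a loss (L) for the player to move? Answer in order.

Positions with no move are L. A position that does have a move is losing for the player to move precisely when every available move leads to a winning position for the opponent. Fill in the labels:
n=0: no move → L
n=1: no move → L
n=2: W (go to 0, an L position)
n=3: W (go to 1, an L position)
n=4: W (go to 1, an L position)
n=5: L (options 3(W), 2(W) are all W)
n=6: L (options 4(W), 3(W) are all W)
n=7: W (go to 5, an L position)
n=8: W (go to 6, an L position)
n=9: W (go to 6, an L position)
n=10: L (options 8(W), 7(W) are all W)
n=11: L (options 9(W), 8(W) are all W)
n=12: W (go to 10, an L position)
n=13: W (go to 11, an L position)
n=14: W (go to 11, an L position)
n=15: L (options 13(W), 12(W) are all W)
n=16: L (options 14(W), 13(W) are all W)

16: L, 8: W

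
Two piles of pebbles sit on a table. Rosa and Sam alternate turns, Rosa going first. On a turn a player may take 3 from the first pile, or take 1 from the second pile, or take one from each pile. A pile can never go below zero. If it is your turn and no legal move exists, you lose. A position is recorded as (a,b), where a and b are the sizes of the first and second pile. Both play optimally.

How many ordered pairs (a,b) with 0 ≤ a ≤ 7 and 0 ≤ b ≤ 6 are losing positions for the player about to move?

23

Work bottom-up. With no move the player to move loses. Otherwise the position is W if at least one move leads to an L position for the opponent, and L if every move leads to a W.
Every move lowers a or b (never raises either), so fill the grid row by row in increasing a, and left to right within a row: each cell's successors are then already labelled.
      b=0  b=1  b=2  b=3  b=4  b=5  b=6
a=0:    L    W    L    W    L    W    L
a=1:    L    W    L    W    L    W    L
a=2:    L    W    L    W    L    W    L
a=3:    W    W    W    W    W    W    W
a=4:    W    L    W    L    W    L    W
a=5:    W    L    W    L    W    L    W
a=6:    L    W    W    L    W    L    W
a=7:    L    W    L    W    W    W    W
Cells with no legal move (terminal, hence L): (0,0), (1,0), (2,0).
The remaining L cells, each justified by listing all of its moves:
(0,2): L (sole option (0,1)(W) is W)
(0,4): L (sole option (0,3)(W) is W)
(0,6): L (sole option (0,5)(W) is W)
(1,2): L (options (1,1)(W), (0,1)(W) are all W)
(1,4): L (options (1,3)(W), (0,3)(W) are all W)
(1,6): L (options (1,5)(W), (0,5)(W) are all W)
(2,2): L (options (2,1)(W), (1,1)(W) are all W)
(2,4): L (options (2,3)(W), (1,3)(W) are all W)
(2,6): L (options (2,5)(W), (1,5)(W) are all W)
(4,1): L (options (1,1)(W), (4,0)(W), (3,0)(W) are all W)
(4,3): L (options (1,3)(W), (4,2)(W), (3,2)(W) are all W)
(4,5): L (options (1,5)(W), (4,4)(W), (3,4)(W) are all W)
(5,1): L (options (2,1)(W), (5,0)(W), (4,0)(W) are all W)
(5,3): L (options (2,3)(W), (5,2)(W), (4,2)(W) are all W)
(5,5): L (options (2,5)(W), (5,4)(W), (4,4)(W) are all W)
(6,0): L (sole option (3,0)(W) is W)
(6,3): L (options (3,3)(W), (6,2)(W), (5,2)(W) are all W)
(6,5): L (options (3,5)(W), (6,4)(W), (5,4)(W) are all W)
(7,0): L (sole option (4,0)(W) is W)
(7,2): L (options (4,2)(W), (7,1)(W), (6,1)(W) are all W)
Every other cell has at least one move into one of the L cells above, so it is W.
L cells per row: a=0: 4, a=1: 4, a=2: 4, a=3: 0, a=4: 3, a=5: 3, a=6: 3, a=7: 2; total 23.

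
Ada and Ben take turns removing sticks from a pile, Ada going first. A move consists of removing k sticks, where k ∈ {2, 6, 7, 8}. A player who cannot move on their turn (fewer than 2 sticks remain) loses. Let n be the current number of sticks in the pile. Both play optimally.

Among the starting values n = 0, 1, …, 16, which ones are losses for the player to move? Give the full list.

0, 1, 4, 5, 14, 15

Build the W/L table. Terminal = L. A non-terminal position is W if it has a move to some L; otherwise it is L.
n=0: no move → L
n=1: no move → L
n=2: W (go to 0, an L position)
n=3: W (go to 1, an L position)
n=4: L (sole option 2(W) is W)
n=5: L (sole option 3(W) is W)
n=6: W (go to 4, an L position)
n=7: W (go to 5, an L position)
n=8: W (go to 1, an L position)
n=9: W (go to 1, an L position)
n=10: W (go to 4, an L position)
n=11: W (go to 5, an L position)
n=12: W (go to 5, an L position)
n=13: W (go to 5, an L position)
n=14: L (options 12(W), 8(W), 7(W), 6(W) are all W)
n=15: L (options 13(W), 9(W), 8(W), 7(W) are all W)
n=16: W (go to 14, an L position)
Reading off the rows marked L gives the requested list; there are 6 such values of n.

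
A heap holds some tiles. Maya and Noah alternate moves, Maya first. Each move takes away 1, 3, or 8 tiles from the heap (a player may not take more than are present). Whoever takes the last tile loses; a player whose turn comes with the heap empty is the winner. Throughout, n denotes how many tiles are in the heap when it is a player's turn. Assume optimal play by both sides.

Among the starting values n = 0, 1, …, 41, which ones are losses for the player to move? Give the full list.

1, 3, 5, 7, 12, 14, 16, 18, 23, 25, 27, 29, 34, 36, 38, 40

Use the standard recursion: the mover wins at a terminal position; elsewhere, the mover wins exactly when some move hands the opponent an L position.
n=0: no move; the opponent has just taken the last tile and therefore loses → W
n=1: the only move is to 0(W), a W ⇒ L
n=2: can move to 1, which is L ⇒ W
n=3: moves to 2(W), 0(W); every one is W ⇒ L
n=4: can move to 3, which is L ⇒ W
n=5: moves to 4(W), 2(W); every one is W ⇒ L
n=6: can move to 5, which is L ⇒ W
n=7: moves to 6(W), 4(W); every one is W ⇒ L
n=8: can move to 7, which is L ⇒ W
n=9: can move to 1, which is L ⇒ W
n=10: can move to 7, which is L ⇒ W
n=11: can move to 3, which is L ⇒ W
n=12: moves to 11(W), 9(W), 4(W); every one is W ⇒ L
n=13: can move to 12, which is L ⇒ W
n=14: moves to 13(W), 11(W), 6(W); every one is W ⇒ L
n=15: can move to 14, which is L ⇒ W
n=16: moves to 15(W), 13(W), 8(W); every one is W ⇒ L
n=17: can move to 16, which is L ⇒ W
n=18: moves to 17(W), 15(W), 10(W); every one is W ⇒ L
n=19: can move to 18, which is L ⇒ W
n=20: can move to 12, which is L ⇒ W
n=21: can move to 18, which is L ⇒ W
n=22: can move to 14, which is L ⇒ W
n=23: moves to 22(W), 20(W), 15(W); every one is W ⇒ L
n=24: can move to 23, which is L ⇒ W
n=25: moves to 24(W), 22(W), 17(W); every one is W ⇒ L
n=26: can move to 25, which is L ⇒ W
n=27: moves to 26(W), 24(W), 19(W); every one is W ⇒ L
n=28: can move to 27, which is L ⇒ W
n=29: moves to 28(W), 26(W), 21(W); every one is W ⇒ L
n=30: can move to 29, which is L ⇒ W
n=31: can move to 23, which is L ⇒ W
n=32: can move to 29, which is L ⇒ W
n=33: can move to 25, which is L ⇒ W
n=34: moves to 33(W), 31(W), 26(W); every one is W ⇒ L
n=35: can move to 34, which is L ⇒ W
n=36: moves to 35(W), 33(W), 28(W); every one is W ⇒ L
n=37: can move to 36, which is L ⇒ W
n=38: moves to 37(W), 35(W), 30(W); every one is W ⇒ L
n=39: can move to 38, which is L ⇒ W
n=40: moves to 39(W), 37(W), 32(W); every one is W ⇒ L
n=41: can move to 40, which is L ⇒ W
The losing starting values of n are exactly the entries labelled L in this table (16 of them).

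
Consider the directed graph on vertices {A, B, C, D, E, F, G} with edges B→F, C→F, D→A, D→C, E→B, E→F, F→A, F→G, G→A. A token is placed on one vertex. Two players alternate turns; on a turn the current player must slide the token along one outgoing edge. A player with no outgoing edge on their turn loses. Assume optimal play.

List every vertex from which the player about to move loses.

A, B, C

Use the standard recursion: the mover loses at a terminal position; elsewhere, the mover wins exactly when some move hands the opponent an L position.
Every edge goes from a vertex to one that appears earlier in the order A, G, F, B, E, C, D, so processing vertices in that order labels each vertex after all of its successors.
A: no outgoing edge → L
G: reaches L-position A → W
F: reaches L-position A → W
B: only reaches F(W), which is W → L
E: reaches L-position B → W
C: only reaches F(W), which is W → L
D: reaches L-position C → W
Reading off the rows marked L gives the requested list; there are 3 such vertices.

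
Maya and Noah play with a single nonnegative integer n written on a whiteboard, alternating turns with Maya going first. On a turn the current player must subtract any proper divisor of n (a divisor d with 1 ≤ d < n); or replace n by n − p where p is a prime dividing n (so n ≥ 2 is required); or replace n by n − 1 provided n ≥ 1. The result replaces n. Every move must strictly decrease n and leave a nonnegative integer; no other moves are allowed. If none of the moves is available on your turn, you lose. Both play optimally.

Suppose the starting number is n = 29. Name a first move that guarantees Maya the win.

Build the W/L table. Terminal = L. A non-terminal position is W if it has a move to some L; otherwise it is L.
n=0: no move → L
n=1: W (go to 0, an L position)
n=2: W (go to 0, an L position)
n=3: W (go to 0, an L position)
n=4: L (options 2(W), 3(W) are all W)
n=5: W (go to 0, an L position)
n=6: W (go to 4, an L position)
n=7: W (go to 0, an L position)
n=8: W (go to 4, an L position)
n=9: L (options 6(W), 8(W) are all W)
n=10: W (go to 9, an L position)
n=11: W (go to 0, an L position)
n=12: W (go to 9, an L position)
n=13: W (go to 0, an L position)
n=14: L (options 7(W), 12(W), 13(W) are all W)
n=15: W (go to 14, an L position)
n=16: W (go to 14, an L position)
n=17: W (go to 0, an L position)
n=18: W (go to 9, an L position)
n=19: W (go to 0, an L position)
n=20: L (options 10(W), 15(W), 16(W), 18(W), 19(W) are all W)
n=21: W (go to 14, an L position)
n=22: W (go to 20, an L position)
n=23: W (go to 0, an L position)
n=24: W (go to 20, an L position)
n=25: W (go to 20, an L position)
n=26: L (options 13(W), 24(W), 25(W) are all W)
n=27: W (go to 26, an L position)
n=28: W (go to 14, an L position)
n=29: W (go to 0, an L position)
From 29, the L positions reachable in one move are: 0.

Move to 0.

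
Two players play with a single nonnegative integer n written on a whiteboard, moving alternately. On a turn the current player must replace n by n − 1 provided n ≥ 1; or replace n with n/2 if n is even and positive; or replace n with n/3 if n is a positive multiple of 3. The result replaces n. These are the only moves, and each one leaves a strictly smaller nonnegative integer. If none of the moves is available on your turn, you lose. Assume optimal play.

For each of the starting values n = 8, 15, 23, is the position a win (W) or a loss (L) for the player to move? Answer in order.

8: W, 15: W, 23: L

Compute win/loss labels from the base case upward. A position with no move is L. Any other position is W if it can reach an L in one move, else L.
n=0: no move → L
n=1: →0(L), so W
n=2: →1(W) only, which is W, so L
n=3: →2(L), so W
n=4: →2(L), so W
n=5: →4(W) only, which is W, so L
n=6: →2(L), so W
n=7: →6(W) only, which is W, so L
n=8: →7(L), so W
n=9: →3(W), 8(W) — all W, so L
n=10: →5(L), so W
n=11: →10(W) only, which is W, so L
n=12: →11(L), so W
n=13: →12(W) only, which is W, so L
n=14: →7(L), so W
n=15: →5(L), so W
n=16: →8(W), 15(W) — all W, so L
n=17: →16(L), so W
n=18: →9(L), so W
n=19: →18(W) only, which is W, so L
n=20: →19(L), so W
n=21: →7(L), so W
n=22: →11(L), so W
n=23: →22(W) only, which is W, so L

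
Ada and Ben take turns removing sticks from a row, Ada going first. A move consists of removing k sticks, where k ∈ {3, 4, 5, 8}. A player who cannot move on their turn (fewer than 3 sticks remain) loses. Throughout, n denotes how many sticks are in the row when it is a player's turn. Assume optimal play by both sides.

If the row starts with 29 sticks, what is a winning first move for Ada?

Work bottom-up. With no move the player to move loses. Otherwise the position is W if at least one move leads to an L position for the opponent, and L if every move leads to a W.
n=0: no move → L
n=1: no move → L
n=2: no move → L
n=3: reaches L-position 0 → W
n=4: reaches L-position 1 → W
n=5: reaches L-position 2 → W
n=6: reaches L-position 2 → W
n=7: reaches L-position 2 → W
n=8: reaches L-position 0 → W
n=9: reaches L-position 1 → W
n=10: reaches L-position 2 → W
n=11: only reaches 8(W), 7(W), 6(W), 3(W), all W → L
n=12: only reaches 9(W), 8(W), 7(W), 4(W), all W → L
n=13: only reaches 10(W), 9(W), 8(W), 5(W), all W → L
n=14: reaches L-position 11 → W
n=15: reaches L-position 12 → W
n=16: reaches L-position 13 → W
n=17: reaches L-position 13 → W
n=18: reaches L-position 13 → W
n=19: reaches L-position 11 → W
n=20: reaches L-position 12 → W
n=21: reaches L-position 13 → W
n=22: only reaches 19(W), 18(W), 17(W), 14(W), all W → L
n=23: only reaches 20(W), 19(W), 18(W), 15(W), all W → L
n=24: only reaches 21(W), 20(W), 19(W), 16(W), all W → L
n=25: reaches L-position 22 → W
n=26: reaches L-position 23 → W
n=27: reaches L-position 24 → W
n=28: reaches L-position 24 → W
n=29: reaches L-position 24 → W
From 29, the L positions reachable in one move are: 24.

Remove 5, leaving 24.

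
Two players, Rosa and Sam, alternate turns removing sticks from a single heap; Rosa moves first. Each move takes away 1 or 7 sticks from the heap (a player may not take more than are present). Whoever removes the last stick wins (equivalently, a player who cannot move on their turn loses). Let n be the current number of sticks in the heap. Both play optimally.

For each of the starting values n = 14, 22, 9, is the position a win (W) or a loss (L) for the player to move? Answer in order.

Classify positions by backward induction: terminal positions (no move available) are L. From any other position, the mover wins iff some move reaches an L.
n=0: no move → L
n=1: reaches L-position 0 → W
n=2: only reaches 1(W), which is W → L
n=3: reaches L-position 2 → W
n=4: only reaches 3(W), which is W → L
n=5: reaches L-position 4 → W
n=6: only reaches 5(W), which is W → L
n=7: reaches L-position 6 → W
n=8: only reaches 7(W), 1(W), all W → L
n=9: reaches L-position 8 → W
n=10: only reaches 9(W), 3(W), all W → L
n=11: reaches L-position 10 → W
n=12: only reaches 11(W), 5(W), all W → L
n=13: reaches L-position 12 → W
n=14: only reaches 13(W), 7(W), all W → L
n=15: reaches L-position 14 → W
n=16: only reaches 15(W), 9(W), all W → L
n=17: reaches L-position 16 → W
n=18: only reaches 17(W), 11(W), all W → L
n=19: reaches L-position 18 → W
n=20: only reaches 19(W), 13(W), all W → L
n=21: reaches L-position 20 → W
n=22: only reaches 21(W), 15(W), all W → L

14: L, 22: L, 9: W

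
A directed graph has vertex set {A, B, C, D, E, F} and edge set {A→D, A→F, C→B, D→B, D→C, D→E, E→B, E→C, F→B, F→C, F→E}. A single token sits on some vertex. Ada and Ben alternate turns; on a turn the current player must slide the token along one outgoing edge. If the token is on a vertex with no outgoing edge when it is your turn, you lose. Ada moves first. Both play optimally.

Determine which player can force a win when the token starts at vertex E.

Classify positions by backward induction: terminal positions (no move available) are L. From any other position, the mover wins iff some move reaches an L.
Every edge goes from a vertex to one that appears earlier in the order B, C, E, D, F, A, so processing vertices in that order labels each vertex after all of its successors.
B: no outgoing edge → L
C: →B(L), so W
E: →B(L), so W
D: →B(L), so W
F: →B(L), so W
A: →F(W), D(W) — all W, so L
The starting position E is W: Ada should move to B, handing over an L position.

Ada wins.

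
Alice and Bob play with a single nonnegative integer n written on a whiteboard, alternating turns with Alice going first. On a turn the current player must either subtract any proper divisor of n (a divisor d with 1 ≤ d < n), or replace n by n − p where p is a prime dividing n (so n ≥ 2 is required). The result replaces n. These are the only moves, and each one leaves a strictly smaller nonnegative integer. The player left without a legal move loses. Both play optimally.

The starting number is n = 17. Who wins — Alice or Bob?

Build the W/L table. Terminal = L. A non-terminal position is W if it has a move to some L; otherwise it is L.
n=0: no move → L
n=1: no move → L
n=2: W (go to 0, an L position)
n=3: W (go to 0, an L position)
n=4: L (options 2(W), 3(W) are all W)
n=5: W (go to 0, an L position)
n=6: W (go to 4, an L position)
n=7: W (go to 0, an L position)
n=8: W (go to 4, an L position)
n=9: L (options 6(W), 8(W) are all W)
n=10: W (go to 9, an L position)
n=11: W (go to 0, an L position)
n=12: W (go to 9, an L position)
n=13: W (go to 0, an L position)
n=14: L (options 7(W), 12(W), 13(W) are all W)
n=15: W (go to 14, an L position)
n=16: W (go to 14, an L position)
n=17: W (go to 0, an L position)
The starting position 17 is W: Alice should move to 0, handing over an L position.

Alice wins.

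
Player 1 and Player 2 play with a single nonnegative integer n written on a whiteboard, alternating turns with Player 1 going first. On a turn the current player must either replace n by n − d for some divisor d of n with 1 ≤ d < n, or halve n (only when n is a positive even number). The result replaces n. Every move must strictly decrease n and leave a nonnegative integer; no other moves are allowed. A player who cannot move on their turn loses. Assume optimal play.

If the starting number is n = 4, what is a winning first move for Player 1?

Move to 3.

Work bottom-up. With no move the player to move loses. Otherwise the position is W if at least one move leads to an L position for the opponent, and L if every move leads to a W.
n=0: no move → L
n=1: no move → L
n=2: →1(L), so W
n=3: →2(W) only, which is W, so L
n=4: →3(L), so W
From 4, the L positions reachable in one move are: 3.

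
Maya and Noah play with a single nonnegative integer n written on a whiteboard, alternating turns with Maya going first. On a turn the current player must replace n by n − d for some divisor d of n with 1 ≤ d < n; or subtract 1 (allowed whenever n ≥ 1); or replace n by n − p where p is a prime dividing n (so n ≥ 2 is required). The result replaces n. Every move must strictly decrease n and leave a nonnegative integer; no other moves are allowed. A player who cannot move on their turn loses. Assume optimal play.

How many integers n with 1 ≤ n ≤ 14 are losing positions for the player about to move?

Build the W/L table. Terminal = L. A non-terminal position is W if it has a move to some L; otherwise it is L.
n=0: no move → L
n=1: reaches L-position 0 → W
n=2: reaches L-position 0 → W
n=3: reaches L-position 0 → W
n=4: only reaches 2(W), 3(W), all W → L
n=5: reaches L-position 0 → W
n=6: reaches L-position 4 → W
n=7: reaches L-position 0 → W
n=8: reaches L-position 4 → W
n=9: only reaches 6(W), 8(W), all W → L
n=10: reaches L-position 9 → W
n=11: reaches L-position 0 → W
n=12: reaches L-position 9 → W
n=13: reaches L-position 0 → W
n=14: only reaches 7(W), 12(W), 13(W), all W → L
L entries with 1 ≤ n ≤ 14 (n=0 is outside the asked range and is not counted): n = 4, 9, 14; that makes 3.

3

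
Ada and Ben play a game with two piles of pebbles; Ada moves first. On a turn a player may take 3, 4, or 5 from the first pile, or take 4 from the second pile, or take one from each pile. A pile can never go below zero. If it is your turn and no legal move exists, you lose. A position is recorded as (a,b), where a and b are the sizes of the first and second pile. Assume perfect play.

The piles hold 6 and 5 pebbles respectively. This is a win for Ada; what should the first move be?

Move to (3,5).

Build the W/L table. Terminal = L. A non-terminal position is W if it has a move to some L; otherwise it is L.
No move ever increases a pile, so every position that can arise here has a ≤ 6 and b ≤ 5; it is enough to label the cells with 0 ≤ a ≤ 6 and 0 ≤ b ≤ 5.
Every move lowers a or b (never raises either), so fill the grid row by row in increasing a, and left to right within a row: each cell's successors are then already labelled.
      b=0  b=1  b=2  b=3  b=4  b=5
a=0:    L    L    L    L    W    W
a=1:    L    W    W    W    W    L
a=2:    L    W    L    L    W    L
a=3:    W    W    W    W    W    L
a=4:    W    W    W    W    L    W
a=5:    W    W    W    W    L    W
a=6:    W    L    W    W    L    W
Cells with no legal move (terminal, hence L): (0,0), (0,1), (0,2), (0,3), (1,0), (2,0).
The remaining L cells, each justified by listing all of its moves:
(1,5): moves to (1,1)(W), (0,4)(W); every one is W ⇒ L
(2,2): the only move is to (1,1)(W), a W ⇒ L
(2,3): the only move is to (1,2)(W), a W ⇒ L
(2,5): moves to (2,1)(W), (1,4)(W); every one is W ⇒ L
(3,5): moves to (0,5)(W), (3,1)(W), (2,4)(W); every one is W ⇒ L
(4,4): moves to (1,4)(W), (0,4)(W), (4,0)(W), (3,3)(W); every one is W ⇒ L
(5,4): moves to (2,4)(W), (1,4)(W), (0,4)(W), (5,0)(W), (4,3)(W); every one is W ⇒ L
(6,1): moves to (3,1)(W), (2,1)(W), (1,1)(W), (5,0)(W); every one is W ⇒ L
(6,4): moves to (3,4)(W), (2,4)(W), (1,4)(W), (6,0)(W), (5,3)(W); every one is W ⇒ L
Every other cell has at least one move into one of the L cells above, so it is W.
From (6,5), the L positions reachable in one move are: (3,5), (2,5), (1,5), (6,1), (5,4). Any move reaching one of these is winning.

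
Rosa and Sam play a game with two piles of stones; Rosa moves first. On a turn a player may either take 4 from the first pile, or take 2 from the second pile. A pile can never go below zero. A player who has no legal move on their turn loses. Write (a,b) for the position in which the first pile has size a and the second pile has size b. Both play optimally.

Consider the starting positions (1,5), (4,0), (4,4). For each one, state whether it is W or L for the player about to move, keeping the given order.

Build the W/L table. Terminal = L. A non-terminal position is W if it has a move to some L; otherwise it is L.
No move ever increases a pile, so every position that can arise here has a ≤ 4 and b ≤ 5; it is enough to label the cells with 0 ≤ a ≤ 4 and 0 ≤ b ≤ 5.
Every move lowers a or b (never raises either), so fill the grid row by row in increasing a, and left to right within a row: each cell's successors are then already labelled.
      b=0  b=1  b=2  b=3  b=4  b=5
a=0:    L    L    W    W    L    L
a=1:    L    L    W    W    L    L
a=2:    L    L    W    W    L    L
a=3:    L    L    W    W    L    L
a=4:    W    W    L    L    W    W
Cells with no legal move (terminal, hence L): (0,0), (0,1), (1,0), (1,1), (2,0), (2,1), (3,0), (3,1).
The remaining L cells, each justified by listing all of its moves:
(0,4): only reaches (0,2)(W), which is W → L
(0,5): only reaches (0,3)(W), which is W → L
(1,4): only reaches (1,2)(W), which is W → L
(1,5): only reaches (1,3)(W), which is W → L
(2,4): only reaches (2,2)(W), which is W → L
(2,5): only reaches (2,3)(W), which is W → L
(3,4): only reaches (3,2)(W), which is W → L
(3,5): only reaches (3,3)(W), which is W → L
(4,2): only reaches (0,2)(W), (4,0)(W), all W → L
(4,3): only reaches (0,3)(W), (4,1)(W), all W → L
Every other cell has at least one move into one of the L cells above, so it is W.
(1,5): one of the L cells justified above, so L
(4,0): the move to (0,0) reaches an L cell, so W
(4,4): the move to (0,4) reaches an L cell, so W

(1,5): L, (4,0): W, (4,4): W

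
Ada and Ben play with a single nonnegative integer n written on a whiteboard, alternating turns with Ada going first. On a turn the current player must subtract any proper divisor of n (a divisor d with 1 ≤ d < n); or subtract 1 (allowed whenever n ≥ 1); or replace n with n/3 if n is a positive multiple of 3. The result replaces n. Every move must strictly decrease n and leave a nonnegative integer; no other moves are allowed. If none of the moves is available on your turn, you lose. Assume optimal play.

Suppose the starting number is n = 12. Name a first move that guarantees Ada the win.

Work bottom-up. With no move the player to move loses. Otherwise the position is W if at least one move leads to an L position for the opponent, and L if every move leads to a W.
n=0: no move → L
n=1: reaches L-position 0 → W
n=2: only reaches 1(W), which is W → L
n=3: reaches L-position 2 → W
n=4: reaches L-position 2 → W
n=5: only reaches 4(W), which is W → L
n=6: reaches L-position 2 → W
n=7: only reaches 6(W), which is W → L
n=8: reaches L-position 7 → W
n=9: only reaches 3(W), 6(W), 8(W), all W → L
n=10: reaches L-position 5 → W
n=11: only reaches 10(W), which is W → L
n=12: reaches L-position 9 → W
From 12, the L positions reachable in one move are: 9, 11. Any move reaching one of these is winning.

Move to 9.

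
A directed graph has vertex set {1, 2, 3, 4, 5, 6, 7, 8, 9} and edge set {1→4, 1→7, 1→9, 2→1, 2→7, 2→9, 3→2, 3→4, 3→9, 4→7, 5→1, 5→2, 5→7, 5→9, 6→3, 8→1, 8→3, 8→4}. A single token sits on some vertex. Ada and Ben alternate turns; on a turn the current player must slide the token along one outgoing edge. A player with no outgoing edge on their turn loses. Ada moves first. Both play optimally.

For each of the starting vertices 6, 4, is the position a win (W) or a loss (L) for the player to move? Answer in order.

Build the W/L table. Terminal = L. A non-terminal position is W if it has a move to some L; otherwise it is L.
Every edge goes from a vertex to one that appears earlier in the order 9, 7, 4, 1, 2, 3, 6, 5, 8, so processing vertices in that order labels each vertex after all of its successors.
9: no outgoing edge → L
7: no outgoing edge → L
4: →7(L), so W
1: →7(L), so W
2: →7(L), so W
3: →9(L), so W
6: →3(W) only, which is W, so L
5: →7(L), so W
8: →3(W), 1(W), 4(W) — all W, so L

6: L, 4: W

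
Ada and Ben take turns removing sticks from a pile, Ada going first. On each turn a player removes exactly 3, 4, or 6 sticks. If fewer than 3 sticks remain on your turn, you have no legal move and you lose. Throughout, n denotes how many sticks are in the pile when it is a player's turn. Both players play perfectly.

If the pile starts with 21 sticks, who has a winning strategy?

Classify positions by backward induction: terminal positions (no move available) are L. From any other position, the mover wins iff some move reaches an L.
n=0: no move → L
n=1: no move → L
n=2: no move → L
n=3: W (go to 0, an L position)
n=4: W (go to 1, an L position)
n=5: W (go to 2, an L position)
n=6: W (go to 2, an L position)
n=7: W (go to 1, an L position)
n=8: W (go to 2, an L position)
n=9: L (options 6(W), 5(W), 3(W) are all W)
n=10: L (options 7(W), 6(W), 4(W) are all W)
n=11: L (options 8(W), 7(W), 5(W) are all W)
n=12: W (go to 9, an L position)
n=13: W (go to 10, an L position)
n=14: W (go to 11, an L position)
n=15: W (go to 11, an L position)
n=16: W (go to 10, an L position)
n=17: W (go to 11, an L position)
n=18: L (options 15(W), 14(W), 12(W) are all W)
n=19: L (options 16(W), 15(W), 13(W) are all W)
n=20: L (options 17(W), 16(W), 14(W) are all W)
n=21: W (go to 18, an L position)
The starting position 21 is W: Ada should remove 3, leaving 18, handing over an L position.

Ada wins.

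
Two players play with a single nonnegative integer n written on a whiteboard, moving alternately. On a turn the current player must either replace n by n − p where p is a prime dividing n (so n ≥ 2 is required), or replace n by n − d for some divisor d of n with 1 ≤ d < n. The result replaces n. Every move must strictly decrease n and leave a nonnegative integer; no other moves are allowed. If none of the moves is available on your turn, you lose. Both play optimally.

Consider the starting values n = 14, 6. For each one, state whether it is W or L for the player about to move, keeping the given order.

14: L, 6: W

Use the standard recursion: the mover loses at a terminal position; elsewhere, the mover wins exactly when some move hands the opponent an L position.
n=0: no move → L
n=1: no move → L
n=2: reaches L-position 0 → W
n=3: reaches L-position 0 → W
n=4: only reaches 2(W), 3(W), all W → L
n=5: reaches L-position 0 → W
n=6: reaches L-position 4 → W
n=7: reaches L-position 0 → W
n=8: reaches L-position 4 → W
n=9: only reaches 6(W), 8(W), all W → L
n=10: reaches L-position 9 → W
n=11: reaches L-position 0 → W
n=12: reaches L-position 9 → W
n=13: reaches L-position 0 → W
n=14: only reaches 7(W), 12(W), 13(W), all W → L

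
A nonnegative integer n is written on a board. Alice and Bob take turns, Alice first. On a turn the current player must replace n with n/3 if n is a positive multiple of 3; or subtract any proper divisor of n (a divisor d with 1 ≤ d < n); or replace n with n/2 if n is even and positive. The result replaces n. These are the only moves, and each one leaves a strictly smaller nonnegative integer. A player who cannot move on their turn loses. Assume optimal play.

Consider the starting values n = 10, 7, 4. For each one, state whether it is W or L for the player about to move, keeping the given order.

Positions with no move are L. A position that does have a move is losing for the player to move precisely when every available move leads to a winning position for the opponent. Fill in the labels:
n=0: no move → L
n=1: no move → L
n=2: can move to 1, which is L ⇒ W
n=3: can move to 1, which is L ⇒ W
n=4: moves to 2(W), 3(W); every one is W ⇒ L
n=5: can move to 4, which is L ⇒ W
n=6: can move to 4, which is L ⇒ W
n=7: the only move is to 6(W), a W ⇒ L
n=8: can move to 4, which is L ⇒ W
n=9: moves to 3(W), 6(W), 8(W); every one is W ⇒ L
n=10: can move to 9, which is L ⇒ W

10: W, 7: L, 4: L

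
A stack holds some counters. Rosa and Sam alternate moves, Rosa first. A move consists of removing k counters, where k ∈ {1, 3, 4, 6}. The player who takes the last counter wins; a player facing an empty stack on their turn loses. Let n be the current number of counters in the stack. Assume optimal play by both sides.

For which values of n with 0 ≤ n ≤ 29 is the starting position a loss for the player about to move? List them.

Use the standard recursion: the mover loses at a terminal position; elsewhere, the mover wins exactly when some move hands the opponent an L position.
n=0: no move → L
n=1: W (go to 0, an L position)
n=2: L (sole option 1(W) is W)
n=3: W (go to 2, an L position)
n=4: W (go to 0, an L position)
n=5: W (go to 2, an L position)
n=6: W (go to 2, an L position)
n=7: L (options 6(W), 4(W), 3(W), 1(W) are all W)
n=8: W (go to 7, an L position)
n=9: L (options 8(W), 6(W), 5(W), 3(W) are all W)
n=10: W (go to 9, an L position)
n=11: W (go to 7, an L position)
n=12: W (go to 9, an L position)
n=13: W (go to 9, an L position)
n=14: L (options 13(W), 11(W), 10(W), 8(W) are all W)
n=15: W (go to 14, an L position)
n=16: L (options 15(W), 13(W), 12(W), 10(W) are all W)
n=17: W (go to 16, an L position)
n=18: W (go to 14, an L position)
n=19: W (go to 16, an L position)
n=20: W (go to 16, an L position)
n=21: L (options 20(W), 18(W), 17(W), 15(W) are all W)
n=22: W (go to 21, an L position)
n=23: L (options 22(W), 20(W), 19(W), 17(W) are all W)
n=24: W (go to 23, an L position)
n=25: W (go to 21, an L position)
n=26: W (go to 23, an L position)
n=27: W (go to 23, an L position)
n=28: L (options 27(W), 25(W), 24(W), 22(W) are all W)
n=29: W (go to 28, an L position)
The losing starting values of n are exactly the entries labelled L in this table (9 of them).

0, 2, 7, 9, 14, 16, 21, 23, 28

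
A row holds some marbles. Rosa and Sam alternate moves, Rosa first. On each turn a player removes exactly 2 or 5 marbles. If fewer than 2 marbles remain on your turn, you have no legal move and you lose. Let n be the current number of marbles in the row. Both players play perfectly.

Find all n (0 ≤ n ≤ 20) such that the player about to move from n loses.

Work bottom-up. With no move the player to move loses. Otherwise the position is W if at least one move leads to an L position for the opponent, and L if every move leads to a W.
n=0: no move → L
n=1: no move → L
n=2: W (go to 0, an L position)
n=3: W (go to 1, an L position)
n=4: L (sole option 2(W) is W)
n=5: W (go to 0, an L position)
n=6: W (go to 4, an L position)
n=7: L (options 5(W), 2(W) are all W)
n=8: L (options 6(W), 3(W) are all W)
n=9: W (go to 7, an L position)
n=10: W (go to 8, an L position)
n=11: L (options 9(W), 6(W) are all W)
n=12: W (go to 7, an L position)
n=13: W (go to 11, an L position)
n=14: L (options 12(W), 9(W) are all W)
n=15: L (options 13(W), 10(W) are all W)
n=16: W (go to 14, an L position)
n=17: W (go to 15, an L position)
n=18: L (options 16(W), 13(W) are all W)
n=19: W (go to 14, an L position)
n=20: W (go to 18, an L position)
Reading off the rows marked L gives the requested list; there are 9 such values of n.

0, 1, 4, 7, 8, 11, 14, 15, 18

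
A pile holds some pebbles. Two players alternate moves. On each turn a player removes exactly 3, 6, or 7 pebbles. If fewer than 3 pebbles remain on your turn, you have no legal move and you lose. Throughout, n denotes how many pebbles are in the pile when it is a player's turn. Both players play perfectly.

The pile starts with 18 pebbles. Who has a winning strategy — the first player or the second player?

Positions with no move are L. A position that does have a move is losing for the player to move precisely when every available move leads to a winning position for the opponent. Fill in the labels:
n=0: no move → L
n=1: no move → L
n=2: no move → L
n=3: reaches L-position 0 → W
n=4: reaches L-position 1 → W
n=5: reaches L-position 2 → W
n=6: reaches L-position 0 → W
n=7: reaches L-position 1 → W
n=8: reaches L-position 2 → W
n=9: reaches L-position 2 → W
n=10: only reaches 7(W), 4(W), 3(W), all W → L
n=11: only reaches 8(W), 5(W), 4(W), all W → L
n=12: only reaches 9(W), 6(W), 5(W), all W → L
n=13: reaches L-position 10 → W
n=14: reaches L-position 11 → W
n=15: reaches L-position 12 → W
n=16: reaches L-position 10 → W
n=17: reaches L-position 11 → W
n=18: reaches L-position 12 → W
The starting position 18 is W: the player to move should remove 6, leaving 12, handing over an L position.

The first player wins.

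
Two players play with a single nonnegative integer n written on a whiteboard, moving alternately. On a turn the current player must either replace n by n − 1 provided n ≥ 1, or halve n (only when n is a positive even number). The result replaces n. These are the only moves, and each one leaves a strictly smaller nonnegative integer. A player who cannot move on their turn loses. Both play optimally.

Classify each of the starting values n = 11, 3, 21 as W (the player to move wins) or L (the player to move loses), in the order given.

Use the standard recursion: the mover loses at a terminal position; elsewhere, the mover wins exactly when some move hands the opponent an L position.
n=0: no move → L
n=1: can move to 0, which is L ⇒ W
n=2: the only move is to 1(W), a W ⇒ L
n=3: can move to 2, which is L ⇒ W
n=4: can move to 2, which is L ⇒ W
n=5: the only move is to 4(W), a W ⇒ L
n=6: can move to 5, which is L ⇒ W
n=7: the only move is to 6(W), a W ⇒ L
n=8: can move to 7, which is L ⇒ W
n=9: the only move is to 8(W), a W ⇒ L
n=10: can move to 5, which is L ⇒ W
n=11: the only move is to 10(W), a W ⇒ L
n=12: can move to 11, which is L ⇒ W
n=13: the only move is to 12(W), a W ⇒ L
n=14: can move to 7, which is L ⇒ W
n=15: the only move is to 14(W), a W ⇒ L
n=16: can move to 15, which is L ⇒ W
n=17: the only move is to 16(W), a W ⇒ L
n=18: can move to 9, which is L ⇒ W
n=19: the only move is to 18(W), a W ⇒ L
n=20: can move to 19, which is L ⇒ W
n=21: the only move is to 20(W), a W ⇒ L

11: L, 3: W, 21: L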